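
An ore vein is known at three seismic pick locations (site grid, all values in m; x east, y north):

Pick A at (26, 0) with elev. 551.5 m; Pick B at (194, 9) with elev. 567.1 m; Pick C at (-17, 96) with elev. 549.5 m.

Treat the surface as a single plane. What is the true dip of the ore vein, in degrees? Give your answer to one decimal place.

5.4°

Let the plane be z = a·x + b·y + c.
Pick B−Pick A: 168a + 9b = 15.6;  Pick C−Pick A: −43a + 96b = −2.
Solving gives a = 0.09177, b = 0.02027.
Gradient magnitude |∇z| = √(a² + b²) = √(0.00842 + 0.00041) = 0.09398.
True dip = arctan(0.09398) = 5.4°, dipping toward WSW (azimuth ≈ 258°).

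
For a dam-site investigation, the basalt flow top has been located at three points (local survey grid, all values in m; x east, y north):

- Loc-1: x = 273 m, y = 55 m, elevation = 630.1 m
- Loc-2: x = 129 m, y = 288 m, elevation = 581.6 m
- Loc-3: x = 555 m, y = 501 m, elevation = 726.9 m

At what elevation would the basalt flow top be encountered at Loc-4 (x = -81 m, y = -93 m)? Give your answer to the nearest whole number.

Two edge vectors: Loc-1→Loc-2 = (-144, 233, -48.5), Loc-1→Loc-3 = (282, 446, 96.8).
Normal n = (Loc-1→Loc-2) × (Loc-1→Loc-3) = (44185.4, 262.2, -129930).
So ∂z/∂x = −n_x/n_z = 0.34007 and ∂z/∂y = −n_y/n_z = 0.00202.
Intercept c from Loc-1: 630.1 − 92.84 − 0.11 = 537.15.
At (-81, -93): z = −27.5 − 0.2 + 537.15 = 509.4 m.

509 m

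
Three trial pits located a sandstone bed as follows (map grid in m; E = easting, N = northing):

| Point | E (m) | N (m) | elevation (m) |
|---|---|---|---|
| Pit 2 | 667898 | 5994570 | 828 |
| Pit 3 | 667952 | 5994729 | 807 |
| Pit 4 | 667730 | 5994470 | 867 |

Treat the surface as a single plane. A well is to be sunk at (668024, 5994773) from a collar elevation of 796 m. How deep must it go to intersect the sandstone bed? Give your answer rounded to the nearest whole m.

Two edge vectors: Pit 2→Pit 3 = (54, 159, -21), Pit 2→Pit 4 = (-168, -100, 39).
Normal n = (Pit 2→Pit 3) × (Pit 2→Pit 4) = (4101, 1422, 21312).
So ∂z/∂E = −n_x/n_z = −0.19242680 and ∂z/∂N = −n_y/n_z = −0.06672297.
Intercept c from Pit 2: 828 + 128521.48 + 399975.53 = 529325.01.
At (668024, 5994773): z_contact = −128545.7 − 399989.1 + 529325.01 = 790.2 m.
Depth below ground = 796 − 790.2 = 6 m.

6 m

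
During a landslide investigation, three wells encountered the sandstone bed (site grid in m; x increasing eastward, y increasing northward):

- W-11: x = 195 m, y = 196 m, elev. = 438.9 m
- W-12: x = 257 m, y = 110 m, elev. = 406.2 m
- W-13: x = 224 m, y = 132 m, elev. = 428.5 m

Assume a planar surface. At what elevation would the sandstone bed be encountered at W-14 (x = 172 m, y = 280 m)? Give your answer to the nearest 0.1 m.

Two edge vectors: W-11→W-12 = (62, -86, -32.7), W-11→W-13 = (29, -64, -10.4).
Normal n = (W-11→W-12) × (W-11→W-13) = (-1198.4, -303.5, -1474).
So ∂z/∂x = −n_x/n_z = −0.81303 and ∂z/∂y = −n_y/n_z = −0.20590.
Intercept c from W-11: 438.9 + 158.54 + 40.36 = 637.80.
At (172, 280): z = −139.8 − 57.7 + 637.80 = 440.3 m.

440.3 m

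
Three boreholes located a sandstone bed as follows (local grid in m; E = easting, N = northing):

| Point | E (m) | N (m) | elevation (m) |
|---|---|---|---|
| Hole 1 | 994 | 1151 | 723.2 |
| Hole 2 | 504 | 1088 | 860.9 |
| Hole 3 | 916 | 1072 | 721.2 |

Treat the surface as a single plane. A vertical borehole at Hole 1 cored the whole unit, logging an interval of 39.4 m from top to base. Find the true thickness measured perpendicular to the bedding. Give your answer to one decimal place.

35.6 m

Two edge vectors: Hole 1→Hole 2 = (-490, -63, 137.7), Hole 1→Hole 3 = (-78, -79, -2).
Normal n = (Hole 1→Hole 2) × (Hole 1→Hole 3) = (11004.3, -11720.6, 33796).
So ∂z/∂E = −n_x/n_z = −0.32561 and ∂z/∂N = −n_y/n_z = 0.34680.
|∇z| = √(a²+b²) = 0.47570, so dip δ = arctan(0.47570) = 25.44°.
True thickness = vertical thickness × cos δ = 39.4 × cos 25.44° = 35.6 m.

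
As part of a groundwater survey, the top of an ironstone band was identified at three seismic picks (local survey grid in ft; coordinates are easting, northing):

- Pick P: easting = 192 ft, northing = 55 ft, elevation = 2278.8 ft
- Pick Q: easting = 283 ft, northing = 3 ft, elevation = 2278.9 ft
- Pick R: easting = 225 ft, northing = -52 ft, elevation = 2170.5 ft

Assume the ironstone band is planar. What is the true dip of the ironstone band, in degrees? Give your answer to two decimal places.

54.77°

Let the plane be z = a·easting + b·northing + c.
Pick Q−Pick P: 91a − 52b = 0.1;  Pick R−Pick P: 33a − 107b = −108.3.
Solving gives a = 0.70344, b = 1.22910.
Gradient magnitude |∇z| = √(a² + b²) = √(0.49483 + 1.51068) = 1.41616.
True dip = arctan(1.41616) = 54.77°, dipping toward SSW (azimuth ≈ 210°).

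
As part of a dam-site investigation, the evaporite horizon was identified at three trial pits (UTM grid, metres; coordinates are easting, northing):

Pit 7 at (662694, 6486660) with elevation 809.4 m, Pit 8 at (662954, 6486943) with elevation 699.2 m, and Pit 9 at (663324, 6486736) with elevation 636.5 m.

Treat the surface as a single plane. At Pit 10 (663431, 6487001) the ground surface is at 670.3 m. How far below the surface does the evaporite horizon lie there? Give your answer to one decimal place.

102.1 m

Two edge vectors: Pit 7→Pit 8 = (260, 283, -110.2), Pit 7→Pit 9 = (630, 76, -172.9).
Normal n = (Pit 7→Pit 8) × (Pit 7→Pit 9) = (-40555.5, -24472, -158530).
So ∂z/∂easting = −n_x/n_z = −0.255822242 and ∂z/∂northing = −n_y/n_z = −0.154368258.
Intercept c from Pit 7: 809.4 + 169531.86 + 1001334.41 = 1171675.67.
At (663431, 6487001): z_contact = −169720.41 − 1001387.05 + 1171675.67 = 568.22 m.
Depth below ground = 670.3 − 568.22 = 102.1 m.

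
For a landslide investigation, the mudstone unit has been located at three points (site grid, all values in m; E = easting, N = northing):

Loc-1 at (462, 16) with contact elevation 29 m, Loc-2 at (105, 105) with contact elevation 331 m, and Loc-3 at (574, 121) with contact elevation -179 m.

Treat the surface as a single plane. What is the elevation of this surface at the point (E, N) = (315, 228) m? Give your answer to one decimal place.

3.9 m

Let the plane be z = a·E + b·N + c.
Loc-2−Loc-1: −357a + 89b = 302;  Loc-3−Loc-1: 112a + 105b = −208.
Solving gives a = −1.05835, b = −0.85204.
Then c = 29 − a·462 − b·16 = 531.59.
At (315, 228): z = −333.4 − 194.3 + 531.59 = 3.9 m.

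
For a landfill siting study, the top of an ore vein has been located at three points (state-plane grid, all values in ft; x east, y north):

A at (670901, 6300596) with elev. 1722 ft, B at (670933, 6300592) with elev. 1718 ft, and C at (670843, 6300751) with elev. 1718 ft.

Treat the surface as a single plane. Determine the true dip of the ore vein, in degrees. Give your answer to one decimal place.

Let the plane be z = a·x + b·y + c.
B−A: 32a − 4b = −4;  C−A: −58a + 155b = −4.
Solving gives a = −0.13452, b = −0.07614.
Gradient magnitude |∇z| = √(a² + b²) = √(0.01810 + 0.00580) = 0.15457.
True dip = arctan(0.15457) = 8.8°, dipping toward ENE (azimuth ≈ 060°).

8.8°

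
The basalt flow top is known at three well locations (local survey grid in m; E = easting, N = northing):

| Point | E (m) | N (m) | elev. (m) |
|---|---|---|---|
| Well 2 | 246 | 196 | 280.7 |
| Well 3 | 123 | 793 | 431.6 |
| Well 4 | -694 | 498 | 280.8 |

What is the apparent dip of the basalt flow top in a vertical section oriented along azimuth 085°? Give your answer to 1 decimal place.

Let the plane be z = a·E + b·N + c.
Well 3−Well 2: −123a + 597b = 150.9;  Well 4−Well 2: −940a + 302b = 0.1.
Solving gives a = 0.08685, b = 0.27066.
Unit vector along 085° is (sin 85°, cos 85°) = (0.9962, 0.0872).
Slope in that direction = a·(0.9962) + b·(0.0872) = 0.11011.
Apparent dip = arctan|0.11011| = 6.3° (true dip is 15.9°, so apparent ≤ true as expected).

6.3°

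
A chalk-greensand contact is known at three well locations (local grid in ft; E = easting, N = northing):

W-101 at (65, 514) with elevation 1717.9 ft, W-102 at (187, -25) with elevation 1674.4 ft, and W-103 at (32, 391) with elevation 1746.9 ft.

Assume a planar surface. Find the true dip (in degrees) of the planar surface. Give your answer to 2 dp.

Two edge vectors: W-101→W-102 = (122, -539, -43.5), W-101→W-103 = (-33, -123, 29).
Normal n = (W-101→W-102) × (W-101→W-103) = (-20981.5, -2102.5, -32793).
So ∂z/∂E = −n_x/n_z = −0.63982 and ∂z/∂N = −n_y/n_z = −0.06411.
Gradient magnitude |∇z| = √(a² + b²) = √(0.40937 + 0.00411) = 0.64302.
True dip = arctan(0.64302) = 32.74°, dipping toward E (azimuth ≈ 084°).

32.74°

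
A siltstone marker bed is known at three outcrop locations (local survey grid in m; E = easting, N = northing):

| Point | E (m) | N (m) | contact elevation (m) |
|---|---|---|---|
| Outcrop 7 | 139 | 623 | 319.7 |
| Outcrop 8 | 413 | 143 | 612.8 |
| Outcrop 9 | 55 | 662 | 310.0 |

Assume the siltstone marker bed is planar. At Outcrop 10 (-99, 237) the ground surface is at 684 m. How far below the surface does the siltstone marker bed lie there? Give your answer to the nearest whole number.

Let the plane be z = a·E + b·N + c.
Outcrop 8−Outcrop 7: 274a − 480b = 293.1;  Outcrop 9−Outcrop 7: −84a + 39b = −9.7.
Solving gives a = −0.22862, b = −0.74113.
Then c = 319.7 − a·139 − b·623 = 813.20.
At (-99, 237): z_contact = 22.6 − 175.6 + 813.20 = 660.2 m.
Depth below ground = 684 − 660.2 = 24 m.

24 m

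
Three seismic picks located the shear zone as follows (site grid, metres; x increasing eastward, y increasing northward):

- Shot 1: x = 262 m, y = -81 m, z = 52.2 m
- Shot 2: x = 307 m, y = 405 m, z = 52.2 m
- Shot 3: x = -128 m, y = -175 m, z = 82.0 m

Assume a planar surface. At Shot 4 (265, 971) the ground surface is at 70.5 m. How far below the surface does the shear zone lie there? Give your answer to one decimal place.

10.9 m

Let the plane be z = a·x + b·y + c.
Shot 2−Shot 1: 45a + 486b = 0;  Shot 3−Shot 1: −390a − 94b = 29.8.
Solving gives a = −0.07815, b = 0.00724.
Then c = 52.2 − a·262 − b·-81 = 73.26.
At (265, 971): z_contact = −20.71 + 7.03 + 73.26 = 59.58 m.
Depth below ground = 70.5 − 59.58 = 10.9 m.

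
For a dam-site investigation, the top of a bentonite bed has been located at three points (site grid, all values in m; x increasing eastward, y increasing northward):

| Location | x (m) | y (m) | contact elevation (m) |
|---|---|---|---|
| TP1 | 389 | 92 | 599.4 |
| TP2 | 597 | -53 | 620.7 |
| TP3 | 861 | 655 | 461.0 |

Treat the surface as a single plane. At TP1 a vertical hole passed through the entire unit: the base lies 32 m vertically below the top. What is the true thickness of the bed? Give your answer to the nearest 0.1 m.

31.3 m

Two edge vectors: TP1→TP2 = (208, -145, 21.3), TP1→TP3 = (472, 563, -138.4).
Normal n = (TP1→TP2) × (TP1→TP3) = (8076.1, 38840.8, 185544).
So ∂z/∂x = −n_x/n_z = −0.04353 and ∂z/∂y = −n_y/n_z = −0.20933.
|∇z| = √(a²+b²) = 0.21381, so dip δ = arctan(0.21381) = 12.07°.
True thickness = vertical thickness × cos δ = 32 × cos 12.07° = 31.3 m.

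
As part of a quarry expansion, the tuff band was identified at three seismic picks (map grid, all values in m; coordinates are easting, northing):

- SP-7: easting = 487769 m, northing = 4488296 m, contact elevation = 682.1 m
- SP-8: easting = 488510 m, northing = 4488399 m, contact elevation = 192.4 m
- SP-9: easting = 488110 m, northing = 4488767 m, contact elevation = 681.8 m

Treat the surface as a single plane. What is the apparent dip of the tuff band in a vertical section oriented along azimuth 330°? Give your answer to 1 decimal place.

Let the plane be z = a·easting + b·northing + c.
SP-8−SP-7: 741a + 103b = −489.7;  SP-9−SP-7: 341a + 471b = −0.3.
Solving gives a = −0.73471, b = 0.53129.
Unit vector along 330° is (sin 330°, cos 330°) = (-0.5000, 0.8660).
Slope in that direction = a·(-0.5000) + b·(0.8660) = 0.82747.
Apparent dip = arctan|0.82747| = 39.6° (true dip is 42.2°, so apparent ≤ true as expected).

39.6°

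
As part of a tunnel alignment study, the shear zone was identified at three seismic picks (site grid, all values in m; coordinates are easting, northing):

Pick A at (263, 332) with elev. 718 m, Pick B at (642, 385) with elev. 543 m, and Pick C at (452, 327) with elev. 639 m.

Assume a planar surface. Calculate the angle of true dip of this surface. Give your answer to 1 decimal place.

26.6°

Let the plane be z = a·easting + b·northing + c.
Pick B−Pick A: 379a + 53b = −175;  Pick C−Pick A: 189a − 5b = −79.
Solving gives a = −0.42495, b = −0.26310.
Gradient magnitude |∇z| = √(a² + b²) = √(0.18058 + 0.06922) = 0.49980.
True dip = arctan(0.49980) = 26.6°, dipping toward ENE (azimuth ≈ 058°).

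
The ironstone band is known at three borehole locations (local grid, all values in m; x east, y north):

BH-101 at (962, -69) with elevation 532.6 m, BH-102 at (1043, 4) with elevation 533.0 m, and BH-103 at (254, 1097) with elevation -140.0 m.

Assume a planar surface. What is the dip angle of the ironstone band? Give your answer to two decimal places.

26.68°

Two edge vectors: BH-101→BH-102 = (81, 73, 0.4), BH-101→BH-103 = (-708, 1166, -672.6).
Normal n = (BH-101→BH-102) × (BH-101→BH-103) = (-49566.2, 54197.4, 146130).
So ∂z/∂x = −n_x/n_z = 0.33919 and ∂z/∂y = −n_y/n_z = −0.37088.
Gradient magnitude |∇z| = √(a² + b²) = √(0.11505 + 0.13756) = 0.50260.
True dip = arctan(0.50260) = 26.68°, dipping toward NW (azimuth ≈ 318°).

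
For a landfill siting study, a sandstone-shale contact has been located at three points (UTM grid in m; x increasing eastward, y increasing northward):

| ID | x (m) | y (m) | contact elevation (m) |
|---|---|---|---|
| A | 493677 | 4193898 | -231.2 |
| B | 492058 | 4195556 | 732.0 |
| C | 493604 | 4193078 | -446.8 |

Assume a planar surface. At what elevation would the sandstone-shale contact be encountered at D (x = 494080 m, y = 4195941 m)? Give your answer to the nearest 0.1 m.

240.0 m

Two edge vectors: A→B = (-1619, 1658, 963.2), A→C = (-73, -820, -215.6).
Normal n = (A→B) × (A→C) = (432359.2, -419370, 1448614).
So ∂z/∂x = −n_x/n_z = −0.298464049 and ∂z/∂y = −n_y/n_z = 0.289497409.
Intercept c from A: -231.2 + 147344.84 − 1214122.61 = −1067008.97.
At (494080, 4195941): z = −147465.1 + 1214714.0 − 1067008.97 = 240.0 m.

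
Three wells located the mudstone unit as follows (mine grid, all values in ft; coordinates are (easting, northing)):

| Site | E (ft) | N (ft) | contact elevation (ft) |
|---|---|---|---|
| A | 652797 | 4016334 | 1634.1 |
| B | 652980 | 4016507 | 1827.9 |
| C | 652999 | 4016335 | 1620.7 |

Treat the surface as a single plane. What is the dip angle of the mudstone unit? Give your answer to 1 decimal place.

Two edge vectors: A→B = (183, 173, 193.8), A→C = (202, 1, -13.4).
Normal n = (A→B) × (A→C) = (-2512, 41599.8, -34763).
So ∂z/∂E = −n_x/n_z = −0.07226 and ∂z/∂N = −n_y/n_z = 1.19667.
Gradient magnitude |∇z| = √(a² + b²) = √(0.00522 + 1.43202) = 1.19885.
True dip = arctan(1.19885) = 50.2°, dipping toward S (azimuth ≈ 177°).

50.2°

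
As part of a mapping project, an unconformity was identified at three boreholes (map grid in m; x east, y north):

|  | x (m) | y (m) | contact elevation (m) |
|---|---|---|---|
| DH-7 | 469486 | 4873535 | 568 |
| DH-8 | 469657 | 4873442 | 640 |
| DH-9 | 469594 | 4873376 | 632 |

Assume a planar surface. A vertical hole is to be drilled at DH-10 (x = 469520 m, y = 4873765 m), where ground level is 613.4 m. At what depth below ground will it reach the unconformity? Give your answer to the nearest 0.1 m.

Two edge vectors: DH-7→DH-8 = (171, -93, 72), DH-7→DH-9 = (108, -159, 64).
Normal n = (DH-7→DH-8) × (DH-7→DH-9) = (5496, -3168, -17145).
So ∂z/∂x = −n_x/n_z = 0.320559930 and ∂z/∂y = −n_y/n_z = −0.184776903.
Intercept c from DH-7: 568 − 150498.40 + 900516.70 = 750586.30.
At (469520, 4873765): z_contact = 150509.30 − 900559.20 + 750586.30 = 536.40 m.
Depth below ground = 613.4 − 536.40 = 77.0 m.

77.0 m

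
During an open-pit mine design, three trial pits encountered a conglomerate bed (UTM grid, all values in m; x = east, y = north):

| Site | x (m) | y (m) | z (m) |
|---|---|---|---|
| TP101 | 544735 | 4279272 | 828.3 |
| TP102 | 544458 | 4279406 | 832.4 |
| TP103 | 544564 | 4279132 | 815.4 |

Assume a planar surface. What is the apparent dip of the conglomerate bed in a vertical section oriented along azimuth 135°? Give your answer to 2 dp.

2.05°

Two edge vectors: TP101→TP102 = (-277, 134, 4.1), TP101→TP103 = (-171, -140, -12.9).
Normal n = (TP101→TP102) × (TP101→TP103) = (-1154.6, -4274.4, 61694).
So ∂z/∂x = −n_x/n_z = 0.01871 and ∂z/∂y = −n_y/n_z = 0.06928.
Unit vector along 135° is (sin 135°, cos 135°) = (0.7071, -0.7071).
Slope in that direction = a·(0.7071) + b·(-0.7071) = −0.03576.
Apparent dip = arctan|0.03576| = 2.05° (true dip is 4.1°, so apparent ≤ true as expected).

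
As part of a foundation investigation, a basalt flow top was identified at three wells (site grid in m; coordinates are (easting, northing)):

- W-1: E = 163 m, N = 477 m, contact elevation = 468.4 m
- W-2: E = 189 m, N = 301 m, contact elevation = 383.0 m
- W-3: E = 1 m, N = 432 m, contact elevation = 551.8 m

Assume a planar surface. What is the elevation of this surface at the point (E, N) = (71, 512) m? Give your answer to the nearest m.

540 m

Let the plane be z = a·E + b·N + c.
W-2−W-1: 26a − 176b = −85.4;  W-3−W-1: −162a − 45b = 83.4.
Solving gives a = −0.62399, b = 0.39305.
Then c = 468.4 − a·163 − b·477 = 382.63.
At (71, 512): z = −44.3 + 201.2 + 382.63 = 539.6 m.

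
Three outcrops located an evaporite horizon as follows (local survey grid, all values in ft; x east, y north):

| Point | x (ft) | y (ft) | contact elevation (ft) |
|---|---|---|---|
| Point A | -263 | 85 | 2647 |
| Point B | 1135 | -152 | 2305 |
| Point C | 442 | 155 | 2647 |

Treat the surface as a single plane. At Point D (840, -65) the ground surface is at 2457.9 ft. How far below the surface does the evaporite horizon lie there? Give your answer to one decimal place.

47.1 ft

Let the plane be z = a·x + b·y + c.
Point B−Point A: 1398a − 237b = −342;  Point C−Point A: 705a + 70b = 0.
Solving gives a = −0.090358, b = 0.910038.
Then c = 2647 − a·-263 − b·85 = 2545.88.
At (840, -65): z_contact = −75.90 − 59.15 + 2545.88 = 2410.83 ft.
Depth below ground = 2457.9 − 2410.83 = 47.1 ft.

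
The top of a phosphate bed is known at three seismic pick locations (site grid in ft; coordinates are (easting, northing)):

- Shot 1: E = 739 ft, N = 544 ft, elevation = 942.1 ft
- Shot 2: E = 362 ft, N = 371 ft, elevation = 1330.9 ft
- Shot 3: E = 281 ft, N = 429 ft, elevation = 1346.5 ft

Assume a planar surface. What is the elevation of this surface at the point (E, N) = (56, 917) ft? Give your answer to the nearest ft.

1156 ft

Two edge vectors: Shot 1→Shot 2 = (-377, -173, 388.8), Shot 1→Shot 3 = (-458, -115, 404.4).
Normal n = (Shot 1→Shot 2) × (Shot 1→Shot 3) = (-25249.2, -25611.6, -35879).
So ∂z/∂E = −n_x/n_z = −0.70373 and ∂z/∂N = −n_y/n_z = −0.71383.
Intercept c from Shot 1: 942.1 + 520.06 + 388.32 = 1850.48.
At (56, 917): z = −39.4 − 654.6 + 1850.48 = 1156.5 ft.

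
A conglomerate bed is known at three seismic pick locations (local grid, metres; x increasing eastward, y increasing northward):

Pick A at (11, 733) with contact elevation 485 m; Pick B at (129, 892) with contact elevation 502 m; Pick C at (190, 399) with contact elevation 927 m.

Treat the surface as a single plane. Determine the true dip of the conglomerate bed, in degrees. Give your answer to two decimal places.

Let the plane be z = a·x + b·y + c.
Pick B−Pick A: 118a + 159b = 17;  Pick C−Pick A: 179a − 334b = 442.
Solving gives a = 1.11909, b = −0.72360.
Gradient magnitude |∇z| = √(a² + b²) = √(1.25236 + 0.52360) = 1.33265.
True dip = arctan(1.33265) = 53.12°, dipping toward WNW (azimuth ≈ 303°).

53.12°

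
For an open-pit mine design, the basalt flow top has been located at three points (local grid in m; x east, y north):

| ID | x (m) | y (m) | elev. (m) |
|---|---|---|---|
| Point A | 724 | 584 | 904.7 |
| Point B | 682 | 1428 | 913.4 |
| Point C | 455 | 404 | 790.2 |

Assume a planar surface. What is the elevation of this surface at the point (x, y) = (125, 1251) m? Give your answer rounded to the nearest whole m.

Let the plane be z = a·x + b·y + c.
Point B−Point A: −42a + 844b = 8.7;  Point C−Point A: −269a − 180b = −114.5.
Solving gives a = 0.40526, b = 0.03047.
Then c = 904.7 − a·724 − b·584 = 593.50.
At (125, 1251): z = 50.7 + 38.1 + 593.50 = 682.3 m.

682 m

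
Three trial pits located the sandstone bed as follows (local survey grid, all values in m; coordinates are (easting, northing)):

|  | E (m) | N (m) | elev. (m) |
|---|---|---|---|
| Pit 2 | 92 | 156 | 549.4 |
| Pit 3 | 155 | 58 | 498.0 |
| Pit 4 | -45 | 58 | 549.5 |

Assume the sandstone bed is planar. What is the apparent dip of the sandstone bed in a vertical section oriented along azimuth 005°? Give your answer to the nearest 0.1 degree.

Two edge vectors: Pit 2→Pit 3 = (63, -98, -51.4), Pit 2→Pit 4 = (-137, -98, 0.1).
Normal n = (Pit 2→Pit 3) × (Pit 2→Pit 4) = (-5047, 7035.5, -19600).
So ∂z/∂E = −n_x/n_z = −0.25750 and ∂z/∂N = −n_y/n_z = 0.35895.
Unit vector along 005° is (sin 5°, cos 5°) = (0.0872, 0.9962).
Slope in that direction = a·(0.0872) + b·(0.9962) = 0.33515.
Apparent dip = arctan|0.33515| = 18.5° (true dip is 23.8°, so apparent ≤ true as expected).

18.5°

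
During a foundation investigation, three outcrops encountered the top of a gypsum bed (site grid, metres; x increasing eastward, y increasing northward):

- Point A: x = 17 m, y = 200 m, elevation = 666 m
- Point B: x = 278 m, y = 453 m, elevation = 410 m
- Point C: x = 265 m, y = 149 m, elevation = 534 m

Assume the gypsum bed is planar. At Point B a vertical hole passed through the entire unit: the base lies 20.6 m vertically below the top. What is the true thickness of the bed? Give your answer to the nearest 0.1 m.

Two edge vectors: Point A→Point B = (261, 253, -256), Point A→Point C = (248, -51, -132).
Normal n = (Point A→Point B) × (Point A→Point C) = (-46452, -29036, -76055).
So ∂z/∂x = −n_x/n_z = −0.61077 and ∂z/∂y = −n_y/n_z = −0.38178.
|∇z| = √(a²+b²) = 0.72027, so dip δ = arctan(0.72027) = 35.76°.
True thickness = vertical thickness × cos δ = 20.6 × cos 35.76° = 16.7 m.

16.7 m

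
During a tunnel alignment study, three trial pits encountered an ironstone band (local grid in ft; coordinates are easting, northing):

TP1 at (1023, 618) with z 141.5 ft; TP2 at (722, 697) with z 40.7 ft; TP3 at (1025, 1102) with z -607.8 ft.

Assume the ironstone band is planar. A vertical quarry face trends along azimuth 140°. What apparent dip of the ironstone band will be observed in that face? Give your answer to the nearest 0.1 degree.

Two edge vectors: TP1→TP2 = (-301, 79, -100.8), TP1→TP3 = (2, 484, -749.3).
Normal n = (TP1→TP2) × (TP1→TP3) = (-10407.5, -225740.9, -145842).
So ∂z/∂easting = −n_x/n_z = −0.07136 and ∂z/∂northing = −n_y/n_z = −1.54785.
Unit vector along 140° is (sin 140°, cos 140°) = (0.6428, -0.7660).
Slope in that direction = a·(0.6428) + b·(-0.7660) = 1.13985.
Apparent dip = arctan|1.13985| = 48.7° (true dip is 57.2°, so apparent ≤ true as expected).

48.7°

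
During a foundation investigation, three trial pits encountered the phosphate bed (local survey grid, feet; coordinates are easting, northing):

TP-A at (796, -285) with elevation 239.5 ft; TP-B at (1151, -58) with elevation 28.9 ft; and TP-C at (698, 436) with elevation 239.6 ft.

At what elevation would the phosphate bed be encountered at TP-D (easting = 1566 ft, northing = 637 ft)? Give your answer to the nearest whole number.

-249 ft

Two edge vectors: TP-A→TP-B = (355, 227, -210.6), TP-A→TP-C = (-98, 721, 0.1).
Normal n = (TP-A→TP-B) × (TP-A→TP-C) = (151865.3, 20603.3, 278201).
So ∂z/∂easting = −n_x/n_z = −0.54588 and ∂z/∂northing = −n_y/n_z = −0.07406.
Intercept c from TP-A: 239.5 + 434.52 − 21.11 = 652.92.
At (1566, 637): z = −854.9 − 47.2 + 652.92 = -249.1 ft.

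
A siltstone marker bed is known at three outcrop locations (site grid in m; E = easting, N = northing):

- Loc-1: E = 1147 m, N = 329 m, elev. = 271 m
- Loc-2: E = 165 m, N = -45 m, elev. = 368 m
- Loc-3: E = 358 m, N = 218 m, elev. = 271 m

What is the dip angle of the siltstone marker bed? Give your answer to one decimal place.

22.6°

Two edge vectors: Loc-1→Loc-2 = (-982, -374, 97), Loc-1→Loc-3 = (-789, -111, 0).
Normal n = (Loc-1→Loc-2) × (Loc-1→Loc-3) = (10767, -76533, -186084).
So ∂z/∂E = −n_x/n_z = 0.05786 and ∂z/∂N = −n_y/n_z = −0.41128.
Gradient magnitude |∇z| = √(a² + b²) = √(0.00335 + 0.16915) = 0.41533.
True dip = arctan(0.41533) = 22.6°, dipping toward N (azimuth ≈ 352°).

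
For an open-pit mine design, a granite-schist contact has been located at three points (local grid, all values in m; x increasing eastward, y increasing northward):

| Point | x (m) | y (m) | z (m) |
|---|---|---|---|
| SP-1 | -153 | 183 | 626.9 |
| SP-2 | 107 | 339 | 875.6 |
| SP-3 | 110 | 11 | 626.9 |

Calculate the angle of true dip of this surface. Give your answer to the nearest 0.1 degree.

Two edge vectors: SP-1→SP-2 = (260, 156, 248.7), SP-1→SP-3 = (263, -172, 0).
Normal n = (SP-1→SP-2) × (SP-1→SP-3) = (42776.4, 65408.1, -85748).
So ∂z/∂x = −n_x/n_z = 0.49886 and ∂z/∂y = −n_y/n_z = 0.76279.
Gradient magnitude |∇z| = √(a² + b²) = √(0.24886 + 0.58186) = 0.91144.
True dip = arctan(0.91144) = 42.3°, dipping toward SSW (azimuth ≈ 213°).

42.3°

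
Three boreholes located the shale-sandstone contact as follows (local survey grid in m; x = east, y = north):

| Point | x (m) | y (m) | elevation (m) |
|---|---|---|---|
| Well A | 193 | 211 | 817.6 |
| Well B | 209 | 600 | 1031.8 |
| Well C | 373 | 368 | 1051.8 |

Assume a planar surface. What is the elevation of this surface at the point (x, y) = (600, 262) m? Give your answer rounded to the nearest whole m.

Two edge vectors: Well A→Well B = (16, 389, 214.2), Well A→Well C = (180, 157, 234.2).
Normal n = (Well A→Well B) × (Well A→Well C) = (57474.4, 34808.8, -67508).
So ∂z/∂x = −n_x/n_z = 0.85137 and ∂z/∂y = −n_y/n_z = 0.51562.
Intercept c from Well A: 817.6 − 164.31 − 108.80 = 544.49.
At (600, 262): z = 510.8 + 135.1 + 544.49 = 1190.4 m.

1190 m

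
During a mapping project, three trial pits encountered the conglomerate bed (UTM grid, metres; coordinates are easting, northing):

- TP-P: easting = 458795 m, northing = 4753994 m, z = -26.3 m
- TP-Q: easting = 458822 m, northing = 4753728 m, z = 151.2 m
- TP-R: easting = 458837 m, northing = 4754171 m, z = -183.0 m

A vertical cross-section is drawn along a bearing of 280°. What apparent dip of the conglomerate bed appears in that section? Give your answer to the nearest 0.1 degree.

Let the plane be z = a·easting + b·northing + c.
TP-Q−TP-P: 27a − 266b = 177.5;  TP-R−TP-P: 42a + 177b = −156.7.
Solving gives a = −0.64351, b = −0.73261.
Unit vector along 280° is (sin 280°, cos 280°) = (-0.9848, 0.1736).
Slope in that direction = a·(-0.9848) + b·(0.1736) = 0.50652.
Apparent dip = arctan|0.50652| = 26.9° (true dip is 44.3°, so apparent ≤ true as expected).

26.9°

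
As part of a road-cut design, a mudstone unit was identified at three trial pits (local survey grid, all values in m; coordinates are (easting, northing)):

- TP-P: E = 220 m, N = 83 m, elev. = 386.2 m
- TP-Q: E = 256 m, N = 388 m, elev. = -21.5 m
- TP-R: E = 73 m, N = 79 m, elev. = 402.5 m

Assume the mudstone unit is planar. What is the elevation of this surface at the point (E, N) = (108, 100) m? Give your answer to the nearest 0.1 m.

372.0 m

Two edge vectors: TP-P→TP-Q = (36, 305, -407.7), TP-P→TP-R = (-147, -4, 16.3).
Normal n = (TP-P→TP-Q) × (TP-P→TP-R) = (3340.7, 59345.1, 44691).
So ∂z/∂E = −n_x/n_z = −0.07475 and ∂z/∂N = −n_y/n_z = −1.32790.
Intercept c from TP-P: 386.2 + 16.45 + 110.22 = 512.86.
At (108, 100): z = −8.1 − 132.8 + 512.86 = 372.0 m.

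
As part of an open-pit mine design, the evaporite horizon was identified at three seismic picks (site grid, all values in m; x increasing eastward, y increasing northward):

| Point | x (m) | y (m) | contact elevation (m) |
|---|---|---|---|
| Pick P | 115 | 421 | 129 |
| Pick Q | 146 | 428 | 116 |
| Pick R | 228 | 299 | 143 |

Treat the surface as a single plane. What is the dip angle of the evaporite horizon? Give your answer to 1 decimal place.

27.8°

Let the plane be z = a·x + b·y + c.
Pick Q−Pick P: 31a + 7b = −13;  Pick R−Pick P: 113a − 122b = 14.
Solving gives a = −0.32539, b = −0.41614.
Gradient magnitude |∇z| = √(a² + b²) = √(0.10588 + 0.17317) = 0.52825.
True dip = arctan(0.52825) = 27.8°, dipping toward NE (azimuth ≈ 038°).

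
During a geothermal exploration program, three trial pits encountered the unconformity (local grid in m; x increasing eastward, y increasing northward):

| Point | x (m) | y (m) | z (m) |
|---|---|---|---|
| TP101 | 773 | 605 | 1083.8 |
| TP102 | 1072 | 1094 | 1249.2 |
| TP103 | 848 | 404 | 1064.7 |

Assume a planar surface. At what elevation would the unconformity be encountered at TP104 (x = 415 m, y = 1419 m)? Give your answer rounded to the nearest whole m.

Let the plane be z = a·x + b·y + c.
TP102−TP101: 299a + 489b = 165.4;  TP103−TP101: 75a − 201b = −19.1.
Solving gives a = 0.24702, b = 0.18720.
Then c = 1083.8 − a·773 − b·605 = 779.60.
At (415, 1419): z = 102.5 + 265.6 + 779.60 = 1147.7 m.

1148 m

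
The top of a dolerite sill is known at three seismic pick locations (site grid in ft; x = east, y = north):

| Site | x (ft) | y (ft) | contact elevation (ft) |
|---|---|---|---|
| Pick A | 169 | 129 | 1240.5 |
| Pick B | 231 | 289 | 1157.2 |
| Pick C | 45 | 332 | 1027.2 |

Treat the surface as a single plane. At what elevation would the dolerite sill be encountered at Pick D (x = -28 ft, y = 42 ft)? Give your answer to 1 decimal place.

Two edge vectors: Pick A→Pick B = (62, 160, -83.3), Pick A→Pick C = (-124, 203, -213.3).
Normal n = (Pick A→Pick B) × (Pick A→Pick C) = (-17218.1, 23553.8, 32426).
So ∂z/∂x = −n_x/n_z = 0.53100 and ∂z/∂y = −n_y/n_z = −0.72639.
Intercept c from Pick A: 1240.5 − 89.74 + 93.70 = 1244.47.
At (-28, 42): z = −14.9 − 30.5 + 1244.47 = 1199.1 ft.

1199.1 ft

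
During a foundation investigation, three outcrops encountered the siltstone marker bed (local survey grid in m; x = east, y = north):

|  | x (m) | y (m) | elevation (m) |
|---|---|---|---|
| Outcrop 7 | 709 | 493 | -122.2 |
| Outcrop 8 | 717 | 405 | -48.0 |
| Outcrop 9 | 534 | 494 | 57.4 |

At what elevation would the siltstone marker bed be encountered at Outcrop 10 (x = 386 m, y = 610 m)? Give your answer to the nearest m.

101 m

Let the plane be z = a·x + b·y + c.
Outcrop 8−Outcrop 7: 8a − 88b = 74.2;  Outcrop 9−Outcrop 7: −175a + 1b = 179.6.
Solving gives a = −1.03164, b = −0.93697.
Then c = -122.2 − a·709 − b·493 = 1071.16.
At (386, 610): z = −398.2 − 571.6 + 1071.16 = 101.4 m.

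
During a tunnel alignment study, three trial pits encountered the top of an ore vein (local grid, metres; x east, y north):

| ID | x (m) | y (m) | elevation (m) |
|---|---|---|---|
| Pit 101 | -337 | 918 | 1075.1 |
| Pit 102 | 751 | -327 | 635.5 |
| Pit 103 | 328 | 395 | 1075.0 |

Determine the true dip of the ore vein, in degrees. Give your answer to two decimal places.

Two edge vectors: Pit 101→Pit 102 = (1088, -1245, -439.6), Pit 101→Pit 103 = (665, -523, -0.1).
Normal n = (Pit 101→Pit 102) × (Pit 101→Pit 103) = (-229786.3, -292225.2, 258901).
So ∂z/∂x = −n_x/n_z = 0.88755 and ∂z/∂y = −n_y/n_z = 1.12871.
Gradient magnitude |∇z| = √(a² + b²) = √(0.78774 + 1.27400) = 1.43587.
True dip = arctan(1.43587) = 55.15°, dipping toward SW (azimuth ≈ 218°).

55.15°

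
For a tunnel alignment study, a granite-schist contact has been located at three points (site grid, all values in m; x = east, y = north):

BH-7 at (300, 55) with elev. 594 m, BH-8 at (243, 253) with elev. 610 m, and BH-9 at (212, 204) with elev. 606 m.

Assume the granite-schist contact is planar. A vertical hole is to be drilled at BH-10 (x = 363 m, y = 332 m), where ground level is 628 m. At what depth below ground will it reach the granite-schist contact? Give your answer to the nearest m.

11 m

Two edge vectors: BH-7→BH-8 = (-57, 198, 16), BH-7→BH-9 = (-88, 149, 12).
Normal n = (BH-7→BH-8) × (BH-7→BH-9) = (-8, -724, 8931).
So ∂z/∂x = −n_x/n_z = 0.00090 and ∂z/∂y = −n_y/n_z = 0.08107.
Intercept c from BH-7: 594 − 0.27 − 4.46 = 589.27.
At (363, 332): z_contact = 0.3 + 26.9 + 589.27 = 616.5 m.
Depth below ground = 628 − 616.5 = 11 m.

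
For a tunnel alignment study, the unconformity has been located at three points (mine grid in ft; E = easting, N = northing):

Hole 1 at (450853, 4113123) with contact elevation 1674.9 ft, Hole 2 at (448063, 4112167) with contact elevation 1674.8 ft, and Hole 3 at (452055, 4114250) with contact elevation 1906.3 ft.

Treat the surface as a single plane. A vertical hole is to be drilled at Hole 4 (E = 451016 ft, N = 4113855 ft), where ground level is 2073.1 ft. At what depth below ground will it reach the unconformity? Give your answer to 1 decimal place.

179.4 ft

Two edge vectors: Hole 1→Hole 2 = (-2790, -956, -0.1), Hole 1→Hole 3 = (1202, 1127, 231.4).
Normal n = (Hole 1→Hole 2) × (Hole 1→Hole 3) = (-221105.7, 645485.8, -1995218).
So ∂z/∂E = −n_x/n_z = −0.110817815 and ∂z/∂N = −n_y/n_z = 0.323516428.
Intercept c from Hole 1: 1674.9 + 49962.54 − 1330662.86 = −1279025.42.
At (451016, 4113855): z_contact = −49980.61 + 1330899.67 − 1279025.42 = 1893.65 ft.
Depth below ground = 2073.1 − 1893.65 = 179.4 ft.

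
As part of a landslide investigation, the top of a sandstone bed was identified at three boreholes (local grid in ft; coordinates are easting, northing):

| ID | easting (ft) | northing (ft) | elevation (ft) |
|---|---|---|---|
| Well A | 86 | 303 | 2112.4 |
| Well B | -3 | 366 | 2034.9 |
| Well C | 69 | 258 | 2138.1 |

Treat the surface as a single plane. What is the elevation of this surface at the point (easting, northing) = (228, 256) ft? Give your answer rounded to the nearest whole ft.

Two edge vectors: Well A→Well B = (-89, 63, -77.5), Well A→Well C = (-17, -45, 25.7).
Normal n = (Well A→Well B) × (Well A→Well C) = (-1868.4, 3604.8, 5076).
So ∂z/∂easting = −n_x/n_z = 0.36809 and ∂z/∂northing = −n_y/n_z = −0.71017.
Intercept c from Well A: 2112.4 − 31.66 + 215.18 = 2295.92.
At (228, 256): z = 83.9 − 181.8 + 2295.92 = 2198.0 ft.

2198 ft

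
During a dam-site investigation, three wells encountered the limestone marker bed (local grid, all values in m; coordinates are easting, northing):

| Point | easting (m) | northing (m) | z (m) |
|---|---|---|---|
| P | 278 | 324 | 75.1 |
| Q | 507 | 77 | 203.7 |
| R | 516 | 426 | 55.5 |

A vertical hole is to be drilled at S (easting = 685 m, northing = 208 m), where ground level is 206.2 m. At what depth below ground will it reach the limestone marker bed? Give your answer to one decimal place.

40.5 m

Let the plane be z = a·easting + b·northing + c.
Q−P: 229a − 247b = 128.6;  R−P: 238a + 102b = −19.6.
Solving gives a = 0.10075, b = −0.42724.
Then c = 75.1 − a·278 − b·324 = 185.52.
At (685, 208): z_contact = 69.01 − 88.87 + 185.52 = 165.67 m.
Depth below ground = 206.2 − 165.67 = 40.5 m.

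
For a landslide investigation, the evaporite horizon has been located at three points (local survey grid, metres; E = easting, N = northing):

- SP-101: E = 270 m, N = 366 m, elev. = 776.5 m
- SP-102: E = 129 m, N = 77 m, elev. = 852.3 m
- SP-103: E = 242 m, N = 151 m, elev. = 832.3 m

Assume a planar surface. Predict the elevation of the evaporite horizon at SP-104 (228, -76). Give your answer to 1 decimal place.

891.1 m

Let the plane be z = a·E + b·N + c.
SP-102−SP-101: −141a − 289b = 75.8;  SP-103−SP-101: −28a − 215b = 55.8.
Solving gives a = −0.00769, b = −0.25853.
Then c = 776.5 − a·270 − b·366 = 873.20.
At (228, -76): z = −1.8 + 19.6 + 873.20 = 891.1 m.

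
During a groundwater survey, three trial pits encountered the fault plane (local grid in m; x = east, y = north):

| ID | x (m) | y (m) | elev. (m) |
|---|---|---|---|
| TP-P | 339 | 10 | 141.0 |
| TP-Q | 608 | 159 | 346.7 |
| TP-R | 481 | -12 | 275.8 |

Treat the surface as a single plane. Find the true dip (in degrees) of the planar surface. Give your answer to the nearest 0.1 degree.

43.4°

Let the plane be z = a·x + b·y + c.
TP-Q−TP-P: 269a + 149b = 205.7;  TP-R−TP-P: 142a − 22b = 134.8.
Solving gives a = 0.90895, b = −0.26044.
Gradient magnitude |∇z| = √(a² + b²) = √(0.82618 + 0.06783) = 0.94552.
True dip = arctan(0.94552) = 43.4°, dipping toward WNW (azimuth ≈ 286°).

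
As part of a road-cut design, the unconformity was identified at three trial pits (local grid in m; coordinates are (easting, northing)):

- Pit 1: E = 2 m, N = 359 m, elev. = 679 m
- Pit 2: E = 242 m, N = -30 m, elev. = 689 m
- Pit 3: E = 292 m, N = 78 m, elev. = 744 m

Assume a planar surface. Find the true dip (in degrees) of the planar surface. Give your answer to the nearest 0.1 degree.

29.6°

Let the plane be z = a·E + b·N + c.
Pit 2−Pit 1: 240a − 389b = 10;  Pit 3−Pit 1: 290a − 281b = 65.
Solving gives a = 0.49537, b = 0.27992.
Gradient magnitude |∇z| = √(a² + b²) = √(0.24539 + 0.07836) = 0.56899.
True dip = arctan(0.56899) = 29.6°, dipping toward WSW (azimuth ≈ 241°).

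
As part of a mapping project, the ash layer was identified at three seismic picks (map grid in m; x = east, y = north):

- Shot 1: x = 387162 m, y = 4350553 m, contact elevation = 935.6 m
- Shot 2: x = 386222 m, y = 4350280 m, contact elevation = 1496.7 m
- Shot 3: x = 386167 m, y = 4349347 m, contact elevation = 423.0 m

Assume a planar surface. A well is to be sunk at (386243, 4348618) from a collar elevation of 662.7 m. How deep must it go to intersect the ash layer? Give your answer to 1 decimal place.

1191.3 m

Two edge vectors: Shot 1→Shot 2 = (-940, -273, 561.1), Shot 1→Shot 3 = (-995, -1206, -512.6).
Normal n = (Shot 1→Shot 2) × (Shot 1→Shot 3) = (816626.4, -1040138.5, 862005).
So ∂z/∂x = −n_x/n_z = −0.947356918 and ∂z/∂y = −n_y/n_z = 1.206650193.
Intercept c from Shot 1: 935.6 + 366780.60 − 5249595.62 = −4881879.42.
At (386243, 4348618): z_contact = −365909.98 + 5247260.75 − 4881879.42 = -528.65 m.
Depth below ground = 662.7 − (-528.65) = 1191.3 m.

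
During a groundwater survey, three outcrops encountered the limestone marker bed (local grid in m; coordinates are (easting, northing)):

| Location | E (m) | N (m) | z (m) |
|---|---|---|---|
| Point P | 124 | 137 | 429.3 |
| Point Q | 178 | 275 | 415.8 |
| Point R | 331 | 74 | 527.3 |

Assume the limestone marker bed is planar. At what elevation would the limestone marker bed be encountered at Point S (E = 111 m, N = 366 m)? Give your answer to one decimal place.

366.2 m

Two edge vectors: Point P→Point Q = (54, 138, -13.5), Point P→Point R = (207, -63, 98).
Normal n = (Point P→Point Q) × (Point P→Point R) = (12673.5, -8086.5, -31968).
So ∂z/∂E = −n_x/n_z = 0.39644 and ∂z/∂N = −n_y/n_z = −0.25296.
Intercept c from Point P: 429.3 − 49.16 + 34.65 = 414.80.
At (111, 366): z = 44.0 − 92.6 + 414.80 = 366.2 m.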